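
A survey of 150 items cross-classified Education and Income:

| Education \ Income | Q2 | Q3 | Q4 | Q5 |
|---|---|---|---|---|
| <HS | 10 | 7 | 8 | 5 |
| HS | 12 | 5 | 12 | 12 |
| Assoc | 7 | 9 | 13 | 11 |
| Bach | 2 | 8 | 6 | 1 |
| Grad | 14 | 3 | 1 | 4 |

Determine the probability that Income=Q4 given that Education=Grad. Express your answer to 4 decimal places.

Total with Education=Grad: 14 + 3 + 1 + 4 = 22.
P(Income=Q4 | Education=Grad) = 1/22 = 0.0455.

0.0455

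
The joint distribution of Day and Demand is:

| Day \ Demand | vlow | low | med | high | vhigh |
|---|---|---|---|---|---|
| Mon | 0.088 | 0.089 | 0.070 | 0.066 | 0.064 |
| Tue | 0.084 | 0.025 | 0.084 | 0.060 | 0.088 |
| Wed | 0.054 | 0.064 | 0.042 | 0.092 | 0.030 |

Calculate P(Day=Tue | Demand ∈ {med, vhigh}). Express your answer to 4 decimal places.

P(Demand=med) = 0.070 + 0.084 + 0.042 = 0.196.
P(Demand=vhigh) = 0.064 + 0.088 + 0.030 = 0.182.
P(Demand ∈ {med, vhigh}) = 0.196 + 0.182 = 0.378; P(Day=Tue, Demand ∈ {med, vhigh}) = 0.084 + 0.088 = 0.172.
P(Day=Tue | Demand ∈ {med, vhigh}) = 0.172/0.378 = 0.4550.

0.4550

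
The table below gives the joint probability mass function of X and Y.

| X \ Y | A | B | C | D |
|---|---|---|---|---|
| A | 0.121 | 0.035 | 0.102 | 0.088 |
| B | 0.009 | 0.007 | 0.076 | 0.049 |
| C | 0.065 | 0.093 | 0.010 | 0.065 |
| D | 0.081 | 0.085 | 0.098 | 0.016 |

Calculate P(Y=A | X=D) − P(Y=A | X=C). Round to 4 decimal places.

P(X=D) = 0.081 + 0.085 + 0.098 + 0.016 = 0.280; P(Y=A | X=D) = 0.081/0.280 = 0.28929.
P(X=C) = 0.065 + 0.093 + 0.010 + 0.065 = 0.233; P(Y=A | X=C) = 0.065/0.233 = 0.27897.
Difference = 0.0103.

0.0103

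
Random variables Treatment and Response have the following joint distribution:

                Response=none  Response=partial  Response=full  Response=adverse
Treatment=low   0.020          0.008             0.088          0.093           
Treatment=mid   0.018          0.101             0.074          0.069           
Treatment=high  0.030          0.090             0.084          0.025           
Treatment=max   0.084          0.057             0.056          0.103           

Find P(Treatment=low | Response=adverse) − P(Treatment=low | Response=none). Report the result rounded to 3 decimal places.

0.189

P(Response=adverse) = 0.093 + 0.069 + 0.025 + 0.103 = 0.290; P(Treatment=low | Response=adverse) = 0.093/0.290 = 0.3207.
P(Response=none) = 0.020 + 0.018 + 0.030 + 0.084 = 0.152; P(Treatment=low | Response=none) = 0.020/0.152 = 0.1316.
Difference = 0.189.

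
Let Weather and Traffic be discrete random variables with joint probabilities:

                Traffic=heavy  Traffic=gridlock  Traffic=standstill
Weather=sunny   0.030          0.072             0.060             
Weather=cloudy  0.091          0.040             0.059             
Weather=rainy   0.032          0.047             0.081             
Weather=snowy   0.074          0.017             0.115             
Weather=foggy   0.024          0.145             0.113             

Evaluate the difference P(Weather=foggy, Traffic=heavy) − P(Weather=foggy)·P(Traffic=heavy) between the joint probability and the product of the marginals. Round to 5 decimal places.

-0.04678

P(Weather=foggy) = 0.024 + 0.145 + 0.113 = 0.282.
P(Traffic=heavy) = 0.030 + 0.091 + 0.032 + 0.074 + 0.024 = 0.251.
P(Weather=foggy, Traffic=heavy) − P(Weather=foggy)P(Traffic=heavy) = 0.024 − 0.282×0.251 = -0.04678.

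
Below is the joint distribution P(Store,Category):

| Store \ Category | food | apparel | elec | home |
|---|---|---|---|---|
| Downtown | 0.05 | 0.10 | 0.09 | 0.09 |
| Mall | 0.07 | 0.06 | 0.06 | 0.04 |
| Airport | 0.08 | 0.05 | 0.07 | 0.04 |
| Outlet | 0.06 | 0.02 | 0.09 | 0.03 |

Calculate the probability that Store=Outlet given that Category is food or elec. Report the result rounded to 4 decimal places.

P(Category=food) = 0.05 + 0.07 + 0.08 + 0.06 = 0.26.
P(Category=elec) = 0.09 + 0.06 + 0.07 + 0.09 = 0.31.
P(Category ∈ {food, elec}) = 0.26 + 0.31 = 0.57; P(Store=Outlet, Category ∈ {food, elec}) = 0.06 + 0.09 = 0.15.
P(Store=Outlet | Category ∈ {food, elec}) = 0.15/0.57 = 0.2632.

0.2632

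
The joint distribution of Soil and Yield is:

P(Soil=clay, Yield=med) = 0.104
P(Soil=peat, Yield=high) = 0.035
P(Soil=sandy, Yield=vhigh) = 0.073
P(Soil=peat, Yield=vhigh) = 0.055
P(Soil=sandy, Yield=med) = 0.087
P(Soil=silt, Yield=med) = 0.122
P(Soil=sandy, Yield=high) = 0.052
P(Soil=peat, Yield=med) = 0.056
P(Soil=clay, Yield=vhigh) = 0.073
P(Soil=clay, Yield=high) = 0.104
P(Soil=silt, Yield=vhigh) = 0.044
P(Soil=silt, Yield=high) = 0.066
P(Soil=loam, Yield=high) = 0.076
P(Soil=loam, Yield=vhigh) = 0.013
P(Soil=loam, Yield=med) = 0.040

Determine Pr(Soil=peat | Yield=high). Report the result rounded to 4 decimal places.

0.1051

P(Yield=high) = 0.052 + 0.076 + 0.104 + 0.066 + 0.035 = 0.333.
P(Soil=peat | Yield=high) = 0.035/0.333 = 0.1051.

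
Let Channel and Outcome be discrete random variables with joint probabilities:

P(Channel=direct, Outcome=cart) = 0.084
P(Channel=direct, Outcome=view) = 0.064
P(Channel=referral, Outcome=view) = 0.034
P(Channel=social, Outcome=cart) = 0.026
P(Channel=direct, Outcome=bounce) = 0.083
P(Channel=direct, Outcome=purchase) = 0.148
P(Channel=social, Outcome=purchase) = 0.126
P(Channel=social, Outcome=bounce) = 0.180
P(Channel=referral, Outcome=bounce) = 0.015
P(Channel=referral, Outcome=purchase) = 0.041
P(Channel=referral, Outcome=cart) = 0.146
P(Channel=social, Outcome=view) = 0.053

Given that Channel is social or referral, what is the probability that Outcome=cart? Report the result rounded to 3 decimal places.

P(Channel=social) = 0.180 + 0.053 + 0.026 + 0.126 = 0.385.
P(Channel=referral) = 0.015 + 0.034 + 0.146 + 0.041 = 0.236.
P(Channel ∈ {social, referral}) = 0.385 + 0.236 = 0.621; P(Outcome=cart, Channel ∈ {social, referral}) = 0.026 + 0.146 = 0.172.
P(Outcome=cart | Channel ∈ {social, referral}) = 0.172/0.621 = 0.277.

0.277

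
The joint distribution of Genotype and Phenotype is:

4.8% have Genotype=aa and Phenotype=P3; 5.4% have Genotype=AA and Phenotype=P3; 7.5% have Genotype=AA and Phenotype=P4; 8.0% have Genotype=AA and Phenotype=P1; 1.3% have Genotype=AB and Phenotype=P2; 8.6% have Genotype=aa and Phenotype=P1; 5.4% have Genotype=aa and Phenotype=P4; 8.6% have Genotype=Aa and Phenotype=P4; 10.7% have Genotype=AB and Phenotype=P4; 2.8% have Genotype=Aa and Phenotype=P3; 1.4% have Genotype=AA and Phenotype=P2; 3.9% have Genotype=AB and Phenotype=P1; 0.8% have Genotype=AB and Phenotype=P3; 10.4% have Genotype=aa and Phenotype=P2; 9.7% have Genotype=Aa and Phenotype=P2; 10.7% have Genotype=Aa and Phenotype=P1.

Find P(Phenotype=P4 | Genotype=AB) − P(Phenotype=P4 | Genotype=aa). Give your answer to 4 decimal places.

P(Genotype=AB) = 0.039 + 0.013 + 0.008 + 0.107 = 0.167; P(Phenotype=P4 | Genotype=AB) = 0.107/0.167 = 0.64072.
P(Genotype=aa) = 0.086 + 0.104 + 0.048 + 0.054 = 0.292; P(Phenotype=P4 | Genotype=aa) = 0.054/0.292 = 0.18493.
Difference = 0.4558.

0.4558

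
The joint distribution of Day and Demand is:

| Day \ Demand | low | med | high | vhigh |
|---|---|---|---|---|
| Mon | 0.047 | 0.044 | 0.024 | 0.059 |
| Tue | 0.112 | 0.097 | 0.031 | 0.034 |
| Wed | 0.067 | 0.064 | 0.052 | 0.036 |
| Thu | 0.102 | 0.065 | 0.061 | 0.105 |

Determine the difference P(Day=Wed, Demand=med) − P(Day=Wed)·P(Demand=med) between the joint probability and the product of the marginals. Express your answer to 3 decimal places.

0.005

P(Day=Wed) = 0.067 + 0.064 + 0.052 + 0.036 = 0.219.
P(Demand=med) = 0.044 + 0.097 + 0.064 + 0.065 = 0.270.
P(Day=Wed, Demand=med) − P(Day=Wed)P(Demand=med) = 0.064 − 0.219×0.270 = 0.005.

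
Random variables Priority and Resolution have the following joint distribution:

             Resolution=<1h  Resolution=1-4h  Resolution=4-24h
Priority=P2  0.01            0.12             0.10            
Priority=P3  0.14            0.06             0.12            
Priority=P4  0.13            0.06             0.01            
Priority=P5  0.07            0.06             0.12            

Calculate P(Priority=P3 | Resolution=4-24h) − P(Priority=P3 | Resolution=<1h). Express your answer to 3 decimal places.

P(Resolution=4-24h) = 0.10 + 0.12 + 0.01 + 0.12 = 0.35; P(Priority=P3 | Resolution=4-24h) = 0.12/0.35 = 0.3429.
P(Resolution=<1h) = 0.01 + 0.14 + 0.13 + 0.07 = 0.35; P(Priority=P3 | Resolution=<1h) = 0.14/0.35 = 0.4000.
Difference = -0.057.

-0.057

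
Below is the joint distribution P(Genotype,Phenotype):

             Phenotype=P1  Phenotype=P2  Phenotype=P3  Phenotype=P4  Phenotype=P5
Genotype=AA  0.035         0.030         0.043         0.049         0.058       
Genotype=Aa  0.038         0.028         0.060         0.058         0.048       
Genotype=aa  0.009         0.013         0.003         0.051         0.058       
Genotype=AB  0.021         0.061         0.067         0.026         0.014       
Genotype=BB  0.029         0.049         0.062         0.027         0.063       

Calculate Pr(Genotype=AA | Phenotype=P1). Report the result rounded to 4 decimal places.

0.2652

P(Phenotype=P1) = 0.035 + 0.038 + 0.009 + 0.021 + 0.029 = 0.132.
P(Genotype=AA | Phenotype=P1) = 0.035/0.132 = 0.2652.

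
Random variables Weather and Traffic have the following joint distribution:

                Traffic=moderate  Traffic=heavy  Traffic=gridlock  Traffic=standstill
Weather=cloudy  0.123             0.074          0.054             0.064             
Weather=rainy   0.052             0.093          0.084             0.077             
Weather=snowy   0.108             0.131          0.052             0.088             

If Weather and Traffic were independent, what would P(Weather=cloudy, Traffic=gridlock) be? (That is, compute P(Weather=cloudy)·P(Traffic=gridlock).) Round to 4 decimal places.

P(Weather=cloudy) = 0.123 + 0.074 + 0.054 + 0.064 = 0.315.
P(Traffic=gridlock) = 0.054 + 0.084 + 0.052 = 0.190.
Product: 0.315 × 0.190 = 0.0599.

0.0599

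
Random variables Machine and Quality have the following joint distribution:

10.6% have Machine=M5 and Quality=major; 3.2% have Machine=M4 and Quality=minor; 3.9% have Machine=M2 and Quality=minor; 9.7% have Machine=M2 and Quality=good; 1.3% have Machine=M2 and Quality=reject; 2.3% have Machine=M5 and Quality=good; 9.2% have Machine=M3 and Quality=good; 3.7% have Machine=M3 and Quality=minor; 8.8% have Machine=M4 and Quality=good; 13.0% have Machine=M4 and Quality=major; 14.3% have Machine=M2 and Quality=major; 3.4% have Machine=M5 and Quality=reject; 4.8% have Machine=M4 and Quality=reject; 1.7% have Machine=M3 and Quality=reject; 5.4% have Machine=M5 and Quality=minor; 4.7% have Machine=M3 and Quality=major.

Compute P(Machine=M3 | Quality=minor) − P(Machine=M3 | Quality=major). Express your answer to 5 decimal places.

P(Quality=minor) = 0.039 + 0.037 + 0.032 + 0.054 = 0.162; P(Machine=M3 | Quality=minor) = 0.037/0.162 = 0.228395.
P(Quality=major) = 0.143 + 0.047 + 0.130 + 0.106 = 0.426; P(Machine=M3 | Quality=major) = 0.047/0.426 = 0.110329.
Difference = 0.11807.

0.11807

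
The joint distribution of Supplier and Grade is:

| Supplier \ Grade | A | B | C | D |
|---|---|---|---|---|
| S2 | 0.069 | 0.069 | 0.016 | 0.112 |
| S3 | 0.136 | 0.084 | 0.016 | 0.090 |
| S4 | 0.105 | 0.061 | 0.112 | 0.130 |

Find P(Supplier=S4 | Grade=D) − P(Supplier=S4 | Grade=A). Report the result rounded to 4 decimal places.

0.0529

P(Grade=D) = 0.112 + 0.090 + 0.130 = 0.332; P(Supplier=S4 | Grade=D) = 0.130/0.332 = 0.39157.
P(Grade=A) = 0.069 + 0.136 + 0.105 = 0.310; P(Supplier=S4 | Grade=A) = 0.105/0.310 = 0.33871.
Difference = 0.0529.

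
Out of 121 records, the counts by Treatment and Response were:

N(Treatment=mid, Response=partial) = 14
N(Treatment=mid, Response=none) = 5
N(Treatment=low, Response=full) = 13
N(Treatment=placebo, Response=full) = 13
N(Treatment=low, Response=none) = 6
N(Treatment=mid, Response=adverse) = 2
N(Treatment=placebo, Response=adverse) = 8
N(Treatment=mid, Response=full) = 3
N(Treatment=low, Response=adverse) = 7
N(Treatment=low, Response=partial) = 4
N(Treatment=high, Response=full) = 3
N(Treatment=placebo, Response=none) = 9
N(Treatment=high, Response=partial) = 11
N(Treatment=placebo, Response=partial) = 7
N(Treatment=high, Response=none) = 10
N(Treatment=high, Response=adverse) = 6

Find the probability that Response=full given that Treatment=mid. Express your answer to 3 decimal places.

0.125

Total with Treatment=mid: 5 + 14 + 3 + 2 = 24.
P(Response=full | Treatment=mid) = 3/24 = 0.125.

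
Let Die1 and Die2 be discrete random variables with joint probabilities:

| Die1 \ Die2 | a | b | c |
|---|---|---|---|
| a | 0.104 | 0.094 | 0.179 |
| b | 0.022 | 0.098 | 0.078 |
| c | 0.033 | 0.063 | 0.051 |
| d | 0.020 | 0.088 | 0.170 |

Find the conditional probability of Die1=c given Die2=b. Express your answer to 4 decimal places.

P(Die2=b) = 0.094 + 0.098 + 0.063 + 0.088 = 0.343.
P(Die1=c | Die2=b) = 0.063/0.343 = 0.1837.

0.1837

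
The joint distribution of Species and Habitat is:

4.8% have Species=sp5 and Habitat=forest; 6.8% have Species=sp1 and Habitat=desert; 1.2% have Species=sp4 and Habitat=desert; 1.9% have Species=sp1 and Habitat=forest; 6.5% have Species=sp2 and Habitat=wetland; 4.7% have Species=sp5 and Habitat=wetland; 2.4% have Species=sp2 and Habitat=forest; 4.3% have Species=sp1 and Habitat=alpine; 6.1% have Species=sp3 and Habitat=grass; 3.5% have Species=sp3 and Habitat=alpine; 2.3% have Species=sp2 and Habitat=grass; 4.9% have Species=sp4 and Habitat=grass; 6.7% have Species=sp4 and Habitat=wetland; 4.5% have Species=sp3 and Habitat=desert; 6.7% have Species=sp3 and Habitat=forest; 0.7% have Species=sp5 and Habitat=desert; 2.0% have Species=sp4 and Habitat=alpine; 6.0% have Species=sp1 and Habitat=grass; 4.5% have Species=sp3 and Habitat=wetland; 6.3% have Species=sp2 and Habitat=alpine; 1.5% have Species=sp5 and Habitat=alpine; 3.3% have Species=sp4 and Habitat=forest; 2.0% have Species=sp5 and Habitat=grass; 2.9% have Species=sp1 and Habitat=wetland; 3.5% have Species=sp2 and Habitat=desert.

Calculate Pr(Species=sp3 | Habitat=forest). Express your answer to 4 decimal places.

0.3508

P(Habitat=forest) = 0.019 + 0.024 + 0.067 + 0.033 + 0.048 = 0.191.
P(Species=sp3 | Habitat=forest) = 0.067/0.191 = 0.3508.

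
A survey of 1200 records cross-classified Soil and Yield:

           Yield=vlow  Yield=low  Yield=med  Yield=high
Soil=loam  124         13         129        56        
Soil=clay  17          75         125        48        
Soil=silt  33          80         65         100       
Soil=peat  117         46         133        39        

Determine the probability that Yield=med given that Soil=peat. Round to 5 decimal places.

0.39701

Total with Soil=peat: 117 + 46 + 133 + 39 = 335.
P(Yield=med | Soil=peat) = 133/335 = 0.39701.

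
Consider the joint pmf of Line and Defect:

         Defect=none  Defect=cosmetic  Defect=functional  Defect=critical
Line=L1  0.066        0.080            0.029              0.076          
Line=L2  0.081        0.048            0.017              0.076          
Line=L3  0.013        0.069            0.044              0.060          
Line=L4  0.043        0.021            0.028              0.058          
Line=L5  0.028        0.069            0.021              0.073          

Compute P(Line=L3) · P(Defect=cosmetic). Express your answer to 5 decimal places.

0.05338

P(Line=L3) = 0.013 + 0.069 + 0.044 + 0.060 = 0.186.
P(Defect=cosmetic) = 0.080 + 0.048 + 0.069 + 0.021 + 0.069 = 0.287.
Product: 0.186 × 0.287 = 0.05338.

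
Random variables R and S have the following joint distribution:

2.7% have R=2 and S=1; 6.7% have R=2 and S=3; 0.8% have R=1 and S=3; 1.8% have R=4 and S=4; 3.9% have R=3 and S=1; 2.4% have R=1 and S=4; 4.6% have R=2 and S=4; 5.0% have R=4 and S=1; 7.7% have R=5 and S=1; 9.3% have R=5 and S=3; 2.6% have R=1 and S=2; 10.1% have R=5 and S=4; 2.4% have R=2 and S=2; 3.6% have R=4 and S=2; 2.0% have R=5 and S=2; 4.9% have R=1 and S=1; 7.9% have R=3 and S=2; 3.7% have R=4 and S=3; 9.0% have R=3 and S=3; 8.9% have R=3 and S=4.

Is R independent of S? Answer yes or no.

no

P(R=5) = 0.291 and P(S=2) = 0.185, so their product is 0.05384, but P(R=5, S=2) = 0.020. Since these differ, R and S are not independent.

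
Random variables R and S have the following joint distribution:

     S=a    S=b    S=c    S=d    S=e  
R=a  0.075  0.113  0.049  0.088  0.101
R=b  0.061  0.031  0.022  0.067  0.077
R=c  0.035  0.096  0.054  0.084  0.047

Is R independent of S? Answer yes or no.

P(R=b) = 0.258 and P(S=b) = 0.240, so their product is 0.06192, but P(R=b, S=b) = 0.031. Since these differ, R and S are not independent.

no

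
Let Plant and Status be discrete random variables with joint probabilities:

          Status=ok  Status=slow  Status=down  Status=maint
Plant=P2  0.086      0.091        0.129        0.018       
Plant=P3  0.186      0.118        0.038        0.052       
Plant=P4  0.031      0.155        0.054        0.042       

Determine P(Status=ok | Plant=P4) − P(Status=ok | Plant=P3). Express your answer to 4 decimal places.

P(Plant=P4) = 0.031 + 0.155 + 0.054 + 0.042 = 0.282; P(Status=ok | Plant=P4) = 0.031/0.282 = 0.10993.
P(Plant=P3) = 0.186 + 0.118 + 0.038 + 0.052 = 0.394; P(Status=ok | Plant=P3) = 0.186/0.394 = 0.47208.
Difference = -0.3622.

-0.3622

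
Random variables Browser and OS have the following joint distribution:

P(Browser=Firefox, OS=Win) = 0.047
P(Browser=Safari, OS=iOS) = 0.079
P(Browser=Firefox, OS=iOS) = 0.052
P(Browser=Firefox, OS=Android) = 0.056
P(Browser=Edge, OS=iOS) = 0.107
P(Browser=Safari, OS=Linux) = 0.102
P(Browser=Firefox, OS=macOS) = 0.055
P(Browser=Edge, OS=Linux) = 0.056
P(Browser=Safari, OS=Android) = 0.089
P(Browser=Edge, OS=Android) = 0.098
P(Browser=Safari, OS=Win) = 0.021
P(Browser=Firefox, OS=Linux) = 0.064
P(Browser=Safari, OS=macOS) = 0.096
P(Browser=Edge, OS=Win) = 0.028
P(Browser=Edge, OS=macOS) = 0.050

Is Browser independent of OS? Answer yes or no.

P(Browser=Edge) = 0.339 and P(OS=iOS) = 0.238, so their product is 0.08068, but P(Browser=Edge, OS=iOS) = 0.107. Since these differ, Browser and OS are not independent.

no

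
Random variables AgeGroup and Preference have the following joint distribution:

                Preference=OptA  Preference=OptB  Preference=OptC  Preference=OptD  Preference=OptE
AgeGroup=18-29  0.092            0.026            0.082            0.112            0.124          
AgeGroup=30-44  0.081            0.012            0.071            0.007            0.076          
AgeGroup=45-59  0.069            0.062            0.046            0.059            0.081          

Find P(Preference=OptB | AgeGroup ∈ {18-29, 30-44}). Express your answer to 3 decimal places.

0.056

P(AgeGroup=18-29) = 0.092 + 0.026 + 0.082 + 0.112 + 0.124 = 0.436.
P(AgeGroup=30-44) = 0.081 + 0.012 + 0.071 + 0.007 + 0.076 = 0.247.
P(AgeGroup ∈ {18-29, 30-44}) = 0.436 + 0.247 = 0.683; P(Preference=OptB, AgeGroup ∈ {18-29, 30-44}) = 0.026 + 0.012 = 0.038.
P(Preference=OptB | AgeGroup ∈ {18-29, 30-44}) = 0.038/0.683 = 0.056.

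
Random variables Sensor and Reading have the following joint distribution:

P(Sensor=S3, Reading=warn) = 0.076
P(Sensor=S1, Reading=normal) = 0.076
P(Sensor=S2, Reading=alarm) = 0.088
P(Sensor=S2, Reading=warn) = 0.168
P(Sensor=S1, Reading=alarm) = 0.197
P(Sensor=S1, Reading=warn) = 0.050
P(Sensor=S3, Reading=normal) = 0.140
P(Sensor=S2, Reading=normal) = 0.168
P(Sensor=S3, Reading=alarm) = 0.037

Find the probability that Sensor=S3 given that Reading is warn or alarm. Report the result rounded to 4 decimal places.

0.1834

P(Reading=warn) = 0.050 + 0.168 + 0.076 = 0.294.
P(Reading=alarm) = 0.197 + 0.088 + 0.037 = 0.322.
P(Reading ∈ {warn, alarm}) = 0.294 + 0.322 = 0.616; P(Sensor=S3, Reading ∈ {warn, alarm}) = 0.076 + 0.037 = 0.113.
P(Sensor=S3 | Reading ∈ {warn, alarm}) = 0.113/0.616 = 0.1834.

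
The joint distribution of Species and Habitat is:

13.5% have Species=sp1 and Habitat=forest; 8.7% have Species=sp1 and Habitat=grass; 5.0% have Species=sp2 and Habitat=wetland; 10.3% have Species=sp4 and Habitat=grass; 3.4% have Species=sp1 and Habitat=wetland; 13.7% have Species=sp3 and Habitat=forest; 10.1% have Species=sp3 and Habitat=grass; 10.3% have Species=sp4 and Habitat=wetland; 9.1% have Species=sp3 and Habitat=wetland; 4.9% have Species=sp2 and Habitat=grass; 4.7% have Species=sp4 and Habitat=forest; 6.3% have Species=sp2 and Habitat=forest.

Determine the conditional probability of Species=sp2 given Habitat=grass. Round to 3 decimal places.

0.144

P(Habitat=grass) = 0.087 + 0.049 + 0.101 + 0.103 = 0.340.
P(Species=sp2 | Habitat=grass) = 0.049/0.340 = 0.144.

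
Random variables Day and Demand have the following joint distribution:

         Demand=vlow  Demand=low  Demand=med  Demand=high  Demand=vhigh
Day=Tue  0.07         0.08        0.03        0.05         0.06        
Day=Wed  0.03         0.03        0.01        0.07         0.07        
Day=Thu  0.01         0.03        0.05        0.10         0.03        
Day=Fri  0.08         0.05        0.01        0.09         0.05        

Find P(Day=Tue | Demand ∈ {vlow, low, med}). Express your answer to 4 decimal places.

0.3750

P(Demand=vlow) = 0.07 + 0.03 + 0.01 + 0.08 = 0.19.
P(Demand=low) = 0.08 + 0.03 + 0.03 + 0.05 = 0.19.
P(Demand=med) = 0.03 + 0.01 + 0.05 + 0.01 = 0.10.
P(Demand ∈ {vlow, low, med}) = 0.19 + 0.19 + 0.10 = 0.48; P(Day=Tue, Demand ∈ {vlow, low, med}) = 0.07 + 0.08 + 0.03 = 0.18.
P(Day=Tue | Demand ∈ {vlow, low, med}) = 0.18/0.48 = 0.3750.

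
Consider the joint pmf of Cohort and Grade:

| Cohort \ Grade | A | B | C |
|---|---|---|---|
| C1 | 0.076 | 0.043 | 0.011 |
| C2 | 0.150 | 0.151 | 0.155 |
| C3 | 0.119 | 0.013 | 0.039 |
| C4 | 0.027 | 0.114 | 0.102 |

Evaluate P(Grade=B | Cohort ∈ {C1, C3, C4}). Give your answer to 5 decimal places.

P(Cohort=C1) = 0.076 + 0.043 + 0.011 = 0.130.
P(Cohort=C3) = 0.119 + 0.013 + 0.039 = 0.171.
P(Cohort=C4) = 0.027 + 0.114 + 0.102 = 0.243.
P(Cohort ∈ {C1, C3, C4}) = 0.130 + 0.171 + 0.243 = 0.544; P(Grade=B, Cohort ∈ {C1, C3, C4}) = 0.043 + 0.013 + 0.114 = 0.170.
P(Grade=B | Cohort ∈ {C1, C3, C4}) = 0.170/0.544 = 0.31250.

0.31250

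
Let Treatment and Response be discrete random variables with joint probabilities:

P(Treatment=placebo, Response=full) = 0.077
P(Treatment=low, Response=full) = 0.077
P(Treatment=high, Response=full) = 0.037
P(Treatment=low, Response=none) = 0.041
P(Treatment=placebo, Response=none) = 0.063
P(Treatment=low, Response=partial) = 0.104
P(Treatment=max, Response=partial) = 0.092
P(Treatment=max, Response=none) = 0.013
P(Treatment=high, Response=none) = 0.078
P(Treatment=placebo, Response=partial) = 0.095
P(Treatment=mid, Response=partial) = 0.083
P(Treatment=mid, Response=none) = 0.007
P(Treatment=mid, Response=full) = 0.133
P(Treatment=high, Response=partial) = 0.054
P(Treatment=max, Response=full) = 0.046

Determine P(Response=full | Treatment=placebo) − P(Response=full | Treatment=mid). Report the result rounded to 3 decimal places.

P(Treatment=placebo) = 0.063 + 0.095 + 0.077 = 0.235; P(Response=full | Treatment=placebo) = 0.077/0.235 = 0.3277.
P(Treatment=mid) = 0.007 + 0.083 + 0.133 = 0.223; P(Response=full | Treatment=mid) = 0.133/0.223 = 0.5964.
Difference = -0.269.

-0.269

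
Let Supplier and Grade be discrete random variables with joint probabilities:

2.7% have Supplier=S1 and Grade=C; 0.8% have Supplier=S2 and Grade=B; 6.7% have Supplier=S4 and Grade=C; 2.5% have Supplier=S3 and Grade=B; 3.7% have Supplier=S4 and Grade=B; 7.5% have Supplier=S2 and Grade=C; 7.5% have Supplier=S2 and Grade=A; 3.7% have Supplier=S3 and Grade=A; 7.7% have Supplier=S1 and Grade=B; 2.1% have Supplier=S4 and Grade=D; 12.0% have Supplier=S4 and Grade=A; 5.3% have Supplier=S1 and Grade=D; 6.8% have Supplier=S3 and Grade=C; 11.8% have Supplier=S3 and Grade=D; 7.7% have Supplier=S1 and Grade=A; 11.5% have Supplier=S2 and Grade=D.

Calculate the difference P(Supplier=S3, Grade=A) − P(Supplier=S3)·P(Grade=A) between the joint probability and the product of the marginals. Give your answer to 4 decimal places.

-0.0396

P(Supplier=S3) = 0.037 + 0.025 + 0.068 + 0.118 = 0.248.
P(Grade=A) = 0.077 + 0.075 + 0.037 + 0.120 = 0.309.
P(Supplier=S3, Grade=A) − P(Supplier=S3)P(Grade=A) = 0.037 − 0.248×0.309 = -0.0396.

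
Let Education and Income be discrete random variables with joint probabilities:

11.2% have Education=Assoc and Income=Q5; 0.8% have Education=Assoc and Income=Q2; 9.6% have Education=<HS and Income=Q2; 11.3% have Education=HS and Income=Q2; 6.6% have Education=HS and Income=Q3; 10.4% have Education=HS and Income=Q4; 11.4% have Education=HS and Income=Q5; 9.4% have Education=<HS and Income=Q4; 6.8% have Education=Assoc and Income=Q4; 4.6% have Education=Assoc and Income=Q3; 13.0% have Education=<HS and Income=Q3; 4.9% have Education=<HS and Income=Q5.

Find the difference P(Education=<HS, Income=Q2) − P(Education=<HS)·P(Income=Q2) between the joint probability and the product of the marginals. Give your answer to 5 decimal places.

P(Education=<HS) = 0.096 + 0.130 + 0.094 + 0.049 = 0.369.
P(Income=Q2) = 0.096 + 0.113 + 0.008 = 0.217.
P(Education=<HS, Income=Q2) − P(Education=<HS)P(Income=Q2) = 0.096 − 0.369×0.217 = 0.01593.

0.01593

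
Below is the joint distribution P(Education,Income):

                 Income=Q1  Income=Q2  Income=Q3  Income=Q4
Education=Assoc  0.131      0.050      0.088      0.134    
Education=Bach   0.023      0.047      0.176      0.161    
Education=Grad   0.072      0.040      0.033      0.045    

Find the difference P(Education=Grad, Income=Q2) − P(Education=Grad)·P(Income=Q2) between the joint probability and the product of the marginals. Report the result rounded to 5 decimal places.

0.01397

P(Education=Grad) = 0.072 + 0.040 + 0.033 + 0.045 = 0.190.
P(Income=Q2) = 0.050 + 0.047 + 0.040 = 0.137.
P(Education=Grad, Income=Q2) − P(Education=Grad)P(Income=Q2) = 0.040 − 0.190×0.137 = 0.01397.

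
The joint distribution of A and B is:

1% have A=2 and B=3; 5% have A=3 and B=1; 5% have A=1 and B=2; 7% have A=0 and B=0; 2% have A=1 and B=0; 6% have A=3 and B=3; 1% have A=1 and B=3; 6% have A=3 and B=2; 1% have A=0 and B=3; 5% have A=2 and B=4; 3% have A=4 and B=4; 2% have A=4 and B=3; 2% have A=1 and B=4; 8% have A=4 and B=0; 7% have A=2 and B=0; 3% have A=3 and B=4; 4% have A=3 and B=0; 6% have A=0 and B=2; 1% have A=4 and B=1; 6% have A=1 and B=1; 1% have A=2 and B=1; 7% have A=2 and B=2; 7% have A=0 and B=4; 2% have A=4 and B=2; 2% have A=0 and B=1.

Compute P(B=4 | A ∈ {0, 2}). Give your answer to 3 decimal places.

P(A=0) = 0.07 + 0.02 + 0.06 + 0.01 + 0.07 = 0.23.
P(A=2) = 0.07 + 0.01 + 0.07 + 0.01 + 0.05 = 0.21.
P(A ∈ {0, 2}) = 0.23 + 0.21 = 0.44; P(B=4, A ∈ {0, 2}) = 0.07 + 0.05 = 0.12.
P(B=4 | A ∈ {0, 2}) = 0.12/0.44 = 0.273.

0.273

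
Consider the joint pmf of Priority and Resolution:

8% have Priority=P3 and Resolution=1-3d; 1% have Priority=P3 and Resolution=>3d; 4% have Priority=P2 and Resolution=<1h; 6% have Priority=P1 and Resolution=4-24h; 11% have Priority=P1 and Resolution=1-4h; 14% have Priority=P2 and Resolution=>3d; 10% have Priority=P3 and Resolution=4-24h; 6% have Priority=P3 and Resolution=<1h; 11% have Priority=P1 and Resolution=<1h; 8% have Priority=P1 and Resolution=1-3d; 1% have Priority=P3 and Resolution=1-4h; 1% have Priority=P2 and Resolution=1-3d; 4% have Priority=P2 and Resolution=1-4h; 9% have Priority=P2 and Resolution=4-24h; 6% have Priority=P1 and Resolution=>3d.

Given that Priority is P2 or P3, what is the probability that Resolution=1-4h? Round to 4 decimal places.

P(Priority=P2) = 0.04 + 0.04 + 0.09 + 0.01 + 0.14 = 0.32.
P(Priority=P3) = 0.06 + 0.01 + 0.10 + 0.08 + 0.01 = 0.26.
P(Priority ∈ {P2, P3}) = 0.32 + 0.26 = 0.58; P(Resolution=1-4h, Priority ∈ {P2, P3}) = 0.04 + 0.01 = 0.05.
P(Resolution=1-4h | Priority ∈ {P2, P3}) = 0.05/0.58 = 0.0862.

0.0862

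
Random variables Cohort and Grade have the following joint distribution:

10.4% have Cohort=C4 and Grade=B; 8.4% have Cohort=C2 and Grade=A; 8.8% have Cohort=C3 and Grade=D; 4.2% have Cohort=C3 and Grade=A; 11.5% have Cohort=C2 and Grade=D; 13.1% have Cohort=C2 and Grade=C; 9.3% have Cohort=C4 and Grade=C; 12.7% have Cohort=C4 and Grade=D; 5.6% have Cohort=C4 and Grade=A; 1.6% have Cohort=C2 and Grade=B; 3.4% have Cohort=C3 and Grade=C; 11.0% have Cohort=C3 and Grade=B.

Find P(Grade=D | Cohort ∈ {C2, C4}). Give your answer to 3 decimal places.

0.333

P(Cohort=C2) = 0.084 + 0.016 + 0.131 + 0.115 = 0.346.
P(Cohort=C4) = 0.056 + 0.104 + 0.093 + 0.127 = 0.380.
P(Cohort ∈ {C2, C4}) = 0.346 + 0.380 = 0.726; P(Grade=D, Cohort ∈ {C2, C4}) = 0.115 + 0.127 = 0.242.
P(Grade=D | Cohort ∈ {C2, C4}) = 0.242/0.726 = 0.333.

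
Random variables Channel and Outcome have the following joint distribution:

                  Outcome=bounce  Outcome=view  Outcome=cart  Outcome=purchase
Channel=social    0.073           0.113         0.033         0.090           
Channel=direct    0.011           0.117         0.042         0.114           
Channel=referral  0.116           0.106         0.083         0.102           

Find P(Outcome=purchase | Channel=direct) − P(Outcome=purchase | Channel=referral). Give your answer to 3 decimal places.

P(Channel=direct) = 0.011 + 0.117 + 0.042 + 0.114 = 0.284; P(Outcome=purchase | Channel=direct) = 0.114/0.284 = 0.4014.
P(Channel=referral) = 0.116 + 0.106 + 0.083 + 0.102 = 0.407; P(Outcome=purchase | Channel=referral) = 0.102/0.407 = 0.2506.
Difference = 0.151.

0.151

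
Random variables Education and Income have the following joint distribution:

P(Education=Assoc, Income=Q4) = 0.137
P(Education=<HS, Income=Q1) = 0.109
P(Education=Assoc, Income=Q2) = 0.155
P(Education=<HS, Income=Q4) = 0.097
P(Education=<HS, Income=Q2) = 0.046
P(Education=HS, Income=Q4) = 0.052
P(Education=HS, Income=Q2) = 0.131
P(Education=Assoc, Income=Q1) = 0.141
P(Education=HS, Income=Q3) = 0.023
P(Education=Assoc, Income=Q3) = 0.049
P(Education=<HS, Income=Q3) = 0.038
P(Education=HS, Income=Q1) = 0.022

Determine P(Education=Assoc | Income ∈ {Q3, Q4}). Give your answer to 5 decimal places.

0.46970

P(Income=Q3) = 0.038 + 0.023 + 0.049 = 0.110.
P(Income=Q4) = 0.097 + 0.052 + 0.137 = 0.286.
P(Income ∈ {Q3, Q4}) = 0.110 + 0.286 = 0.396; P(Education=Assoc, Income ∈ {Q3, Q4}) = 0.049 + 0.137 = 0.186.
P(Education=Assoc | Income ∈ {Q3, Q4}) = 0.186/0.396 = 0.46970.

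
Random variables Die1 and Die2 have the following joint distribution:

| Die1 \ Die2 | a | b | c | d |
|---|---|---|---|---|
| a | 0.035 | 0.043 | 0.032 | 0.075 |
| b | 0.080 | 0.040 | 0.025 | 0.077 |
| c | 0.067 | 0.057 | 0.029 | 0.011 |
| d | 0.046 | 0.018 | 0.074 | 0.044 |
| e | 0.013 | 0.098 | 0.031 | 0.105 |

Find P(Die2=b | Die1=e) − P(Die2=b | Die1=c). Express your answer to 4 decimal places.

P(Die1=e) = 0.013 + 0.098 + 0.031 + 0.105 = 0.247; P(Die2=b | Die1=e) = 0.098/0.247 = 0.39676.
P(Die1=c) = 0.067 + 0.057 + 0.029 + 0.011 = 0.164; P(Die2=b | Die1=c) = 0.057/0.164 = 0.34756.
Difference = 0.0492.

0.0492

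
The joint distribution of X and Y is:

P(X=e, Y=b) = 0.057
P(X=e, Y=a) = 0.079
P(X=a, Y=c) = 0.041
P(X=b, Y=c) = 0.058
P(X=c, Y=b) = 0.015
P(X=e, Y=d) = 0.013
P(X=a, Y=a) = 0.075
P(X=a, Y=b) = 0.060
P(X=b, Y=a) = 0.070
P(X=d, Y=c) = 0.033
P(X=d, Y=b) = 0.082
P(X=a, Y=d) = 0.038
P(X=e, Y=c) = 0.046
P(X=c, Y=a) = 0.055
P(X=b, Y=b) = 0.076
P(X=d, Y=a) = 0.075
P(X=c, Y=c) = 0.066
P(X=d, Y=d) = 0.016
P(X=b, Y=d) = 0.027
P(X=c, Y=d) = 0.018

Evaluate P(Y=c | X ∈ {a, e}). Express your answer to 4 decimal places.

P(X=a) = 0.075 + 0.060 + 0.041 + 0.038 = 0.214.
P(X=e) = 0.079 + 0.057 + 0.046 + 0.013 = 0.195.
P(X ∈ {a, e}) = 0.214 + 0.195 = 0.409; P(Y=c, X ∈ {a, e}) = 0.041 + 0.046 = 0.087.
P(Y=c | X ∈ {a, e}) = 0.087/0.409 = 0.2127.

0.2127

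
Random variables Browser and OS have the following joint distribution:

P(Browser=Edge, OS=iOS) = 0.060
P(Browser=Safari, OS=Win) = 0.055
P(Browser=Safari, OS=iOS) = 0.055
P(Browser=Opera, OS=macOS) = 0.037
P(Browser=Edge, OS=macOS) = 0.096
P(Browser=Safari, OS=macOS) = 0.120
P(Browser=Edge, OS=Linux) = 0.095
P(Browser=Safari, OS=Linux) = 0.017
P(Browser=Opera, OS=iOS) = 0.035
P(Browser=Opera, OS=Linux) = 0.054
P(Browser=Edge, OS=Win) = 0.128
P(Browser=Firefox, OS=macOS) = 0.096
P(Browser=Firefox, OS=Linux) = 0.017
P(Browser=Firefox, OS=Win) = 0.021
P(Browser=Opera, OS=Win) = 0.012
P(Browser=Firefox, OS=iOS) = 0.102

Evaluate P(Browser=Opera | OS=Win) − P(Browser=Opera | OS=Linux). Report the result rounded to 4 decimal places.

-0.2395

P(OS=Win) = 0.021 + 0.055 + 0.128 + 0.012 = 0.216; P(Browser=Opera | OS=Win) = 0.012/0.216 = 0.05556.
P(OS=Linux) = 0.017 + 0.017 + 0.095 + 0.054 = 0.183; P(Browser=Opera | OS=Linux) = 0.054/0.183 = 0.29508.
Difference = -0.2395.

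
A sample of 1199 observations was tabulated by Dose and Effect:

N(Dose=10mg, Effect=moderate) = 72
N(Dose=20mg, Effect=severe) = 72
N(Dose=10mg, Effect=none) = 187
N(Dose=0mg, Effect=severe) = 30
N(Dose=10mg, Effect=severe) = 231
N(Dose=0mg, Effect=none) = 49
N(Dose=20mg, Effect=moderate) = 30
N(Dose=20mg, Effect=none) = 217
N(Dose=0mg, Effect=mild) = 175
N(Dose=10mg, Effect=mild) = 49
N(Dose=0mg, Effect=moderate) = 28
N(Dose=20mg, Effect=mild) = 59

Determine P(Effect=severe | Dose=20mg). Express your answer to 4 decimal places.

0.1905

Total with Dose=20mg: 217 + 59 + 30 + 72 = 378.
P(Effect=severe | Dose=20mg) = 72/378 = 0.1905.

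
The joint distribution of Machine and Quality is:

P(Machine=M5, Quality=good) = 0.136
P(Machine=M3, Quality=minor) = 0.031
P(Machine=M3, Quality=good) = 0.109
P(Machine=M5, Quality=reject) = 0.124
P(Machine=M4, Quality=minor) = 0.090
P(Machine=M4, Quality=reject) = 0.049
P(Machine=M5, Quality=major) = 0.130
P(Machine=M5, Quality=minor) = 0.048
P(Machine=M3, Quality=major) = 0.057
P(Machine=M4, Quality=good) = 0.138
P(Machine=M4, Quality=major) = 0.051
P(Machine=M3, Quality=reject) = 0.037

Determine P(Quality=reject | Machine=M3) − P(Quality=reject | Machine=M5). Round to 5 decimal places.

P(Machine=M3) = 0.109 + 0.031 + 0.057 + 0.037 = 0.234; P(Quality=reject | Machine=M3) = 0.037/0.234 = 0.158120.
P(Machine=M5) = 0.136 + 0.048 + 0.130 + 0.124 = 0.438; P(Quality=reject | Machine=M5) = 0.124/0.438 = 0.283105.
Difference = -0.12499.

-0.12499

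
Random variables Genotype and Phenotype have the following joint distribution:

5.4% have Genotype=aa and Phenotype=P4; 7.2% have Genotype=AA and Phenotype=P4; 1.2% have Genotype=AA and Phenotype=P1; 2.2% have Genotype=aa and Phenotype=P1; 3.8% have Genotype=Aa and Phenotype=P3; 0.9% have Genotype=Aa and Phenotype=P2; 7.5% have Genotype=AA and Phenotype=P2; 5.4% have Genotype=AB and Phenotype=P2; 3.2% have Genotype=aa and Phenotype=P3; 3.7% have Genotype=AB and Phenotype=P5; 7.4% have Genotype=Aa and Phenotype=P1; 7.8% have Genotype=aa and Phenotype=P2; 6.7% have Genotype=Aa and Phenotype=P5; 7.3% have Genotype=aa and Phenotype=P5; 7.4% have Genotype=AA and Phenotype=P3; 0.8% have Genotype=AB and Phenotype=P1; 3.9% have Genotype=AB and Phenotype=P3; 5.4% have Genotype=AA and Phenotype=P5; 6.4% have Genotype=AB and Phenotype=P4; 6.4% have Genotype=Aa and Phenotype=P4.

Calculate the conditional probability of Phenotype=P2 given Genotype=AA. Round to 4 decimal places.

P(Genotype=AA) = 0.012 + 0.075 + 0.074 + 0.072 + 0.054 = 0.287.
P(Phenotype=P2 | Genotype=AA) = 0.075/0.287 = 0.2613.

0.2613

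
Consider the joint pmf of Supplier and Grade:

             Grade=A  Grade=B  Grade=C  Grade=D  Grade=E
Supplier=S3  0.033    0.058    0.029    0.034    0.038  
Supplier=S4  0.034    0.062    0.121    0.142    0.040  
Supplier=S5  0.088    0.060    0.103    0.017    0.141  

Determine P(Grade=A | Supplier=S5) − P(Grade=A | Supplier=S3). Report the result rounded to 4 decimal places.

0.0433

P(Supplier=S5) = 0.088 + 0.060 + 0.103 + 0.017 + 0.141 = 0.409; P(Grade=A | Supplier=S5) = 0.088/0.409 = 0.21516.
P(Supplier=S3) = 0.033 + 0.058 + 0.029 + 0.034 + 0.038 = 0.192; P(Grade=A | Supplier=S3) = 0.033/0.192 = 0.17188.
Difference = 0.0433.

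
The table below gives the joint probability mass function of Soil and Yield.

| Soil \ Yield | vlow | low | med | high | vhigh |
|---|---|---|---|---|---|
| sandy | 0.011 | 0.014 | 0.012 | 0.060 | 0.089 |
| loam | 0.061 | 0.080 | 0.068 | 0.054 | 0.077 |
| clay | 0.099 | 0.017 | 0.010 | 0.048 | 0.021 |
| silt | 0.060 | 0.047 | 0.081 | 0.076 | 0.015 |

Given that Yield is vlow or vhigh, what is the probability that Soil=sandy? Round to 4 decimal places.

0.2309

P(Yield=vlow) = 0.011 + 0.061 + 0.099 + 0.060 = 0.231.
P(Yield=vhigh) = 0.089 + 0.077 + 0.021 + 0.015 = 0.202.
P(Yield ∈ {vlow, vhigh}) = 0.231 + 0.202 = 0.433; P(Soil=sandy, Yield ∈ {vlow, vhigh}) = 0.011 + 0.089 = 0.100.
P(Soil=sandy | Yield ∈ {vlow, vhigh}) = 0.100/0.433 = 0.2309.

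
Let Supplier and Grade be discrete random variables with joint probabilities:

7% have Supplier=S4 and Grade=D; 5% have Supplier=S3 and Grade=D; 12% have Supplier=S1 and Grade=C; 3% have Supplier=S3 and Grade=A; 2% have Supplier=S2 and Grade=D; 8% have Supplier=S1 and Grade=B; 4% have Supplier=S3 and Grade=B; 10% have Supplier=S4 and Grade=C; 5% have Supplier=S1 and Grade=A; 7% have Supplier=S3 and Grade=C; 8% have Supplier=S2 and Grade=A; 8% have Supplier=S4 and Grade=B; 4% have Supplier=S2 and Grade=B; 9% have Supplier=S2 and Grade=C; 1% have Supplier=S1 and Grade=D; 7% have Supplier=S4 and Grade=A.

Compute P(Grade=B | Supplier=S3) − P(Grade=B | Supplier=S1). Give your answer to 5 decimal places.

P(Supplier=S3) = 0.03 + 0.04 + 0.07 + 0.05 = 0.19; P(Grade=B | Supplier=S3) = 0.04/0.19 = 0.210526.
P(Supplier=S1) = 0.05 + 0.08 + 0.12 + 0.01 = 0.26; P(Grade=B | Supplier=S1) = 0.08/0.26 = 0.307692.
Difference = -0.09717.

-0.09717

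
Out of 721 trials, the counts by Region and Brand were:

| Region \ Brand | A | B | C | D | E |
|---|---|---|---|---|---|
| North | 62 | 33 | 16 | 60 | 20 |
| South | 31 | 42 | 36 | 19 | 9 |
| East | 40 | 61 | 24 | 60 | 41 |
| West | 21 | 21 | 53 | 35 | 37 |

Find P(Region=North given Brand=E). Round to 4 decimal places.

0.1869

Total with Brand=E: 20 + 9 + 41 + 37 = 107.
P(Region=North | Brand=E) = 20/107 = 0.1869.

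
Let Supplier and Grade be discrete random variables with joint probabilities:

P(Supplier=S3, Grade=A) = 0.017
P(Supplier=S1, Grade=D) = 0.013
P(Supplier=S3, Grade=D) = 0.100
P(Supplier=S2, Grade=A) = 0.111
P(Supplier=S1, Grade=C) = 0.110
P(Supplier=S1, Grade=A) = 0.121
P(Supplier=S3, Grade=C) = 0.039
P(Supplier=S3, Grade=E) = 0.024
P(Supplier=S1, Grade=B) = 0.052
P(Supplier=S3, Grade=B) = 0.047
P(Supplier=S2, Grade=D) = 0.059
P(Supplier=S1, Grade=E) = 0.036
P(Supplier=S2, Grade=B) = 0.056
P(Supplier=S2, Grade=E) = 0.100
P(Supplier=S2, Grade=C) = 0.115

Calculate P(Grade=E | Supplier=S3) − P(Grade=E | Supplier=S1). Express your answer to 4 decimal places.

P(Supplier=S3) = 0.017 + 0.047 + 0.039 + 0.100 + 0.024 = 0.227; P(Grade=E | Supplier=S3) = 0.024/0.227 = 0.10573.
P(Supplier=S1) = 0.121 + 0.052 + 0.110 + 0.013 + 0.036 = 0.332; P(Grade=E | Supplier=S1) = 0.036/0.332 = 0.10843.
Difference = -0.0027.

-0.0027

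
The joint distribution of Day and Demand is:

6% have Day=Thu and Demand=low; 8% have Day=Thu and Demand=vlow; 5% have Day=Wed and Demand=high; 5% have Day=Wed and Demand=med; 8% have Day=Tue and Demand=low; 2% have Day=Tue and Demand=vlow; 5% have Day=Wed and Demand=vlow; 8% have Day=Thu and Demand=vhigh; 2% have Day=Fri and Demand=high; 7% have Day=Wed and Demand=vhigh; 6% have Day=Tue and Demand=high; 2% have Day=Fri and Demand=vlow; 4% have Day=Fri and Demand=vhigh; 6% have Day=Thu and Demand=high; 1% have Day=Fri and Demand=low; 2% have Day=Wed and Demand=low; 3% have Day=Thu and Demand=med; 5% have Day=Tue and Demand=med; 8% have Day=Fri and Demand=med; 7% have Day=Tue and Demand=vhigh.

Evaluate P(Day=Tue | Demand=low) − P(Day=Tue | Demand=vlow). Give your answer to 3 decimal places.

0.353

P(Demand=low) = 0.08 + 0.02 + 0.06 + 0.01 = 0.17; P(Day=Tue | Demand=low) = 0.08/0.17 = 0.4706.
P(Demand=vlow) = 0.02 + 0.05 + 0.08 + 0.02 = 0.17; P(Day=Tue | Demand=vlow) = 0.02/0.17 = 0.1176.
Difference = 0.353.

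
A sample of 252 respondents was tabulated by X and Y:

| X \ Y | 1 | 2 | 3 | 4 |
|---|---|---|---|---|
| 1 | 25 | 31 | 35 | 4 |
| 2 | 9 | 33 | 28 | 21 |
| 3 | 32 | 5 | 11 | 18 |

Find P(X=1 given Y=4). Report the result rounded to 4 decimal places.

0.0930

Total with Y=4: 4 + 21 + 18 = 43.
P(X=1 | Y=4) = 4/43 = 0.0930.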